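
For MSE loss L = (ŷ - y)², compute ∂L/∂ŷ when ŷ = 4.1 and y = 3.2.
∂L/∂ŷ = 1.8

∂L/∂ŷ = 2(ŷ - y) = 2(4.1 - 3.2) = 2(0.9) = 1.8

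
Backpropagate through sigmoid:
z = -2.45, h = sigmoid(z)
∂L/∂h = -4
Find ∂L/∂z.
∂L/∂z = -0.2925

σ(-2.45) = 0.07944
σ'(-2.45) = σ(-2.45)(1 - σ(-2.45)) = 0.07944 × 0.9206 = 0.07313
∂L/∂z = ∂L/∂h · σ'(z) = -4 × 0.07313 = -0.2925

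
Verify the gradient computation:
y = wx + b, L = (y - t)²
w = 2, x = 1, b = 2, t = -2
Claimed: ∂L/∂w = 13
Incorrect

y = (2)(1) + 2 = 4
∂L/∂y = 2(y - t) = 2(4 - -2) = 12
∂y/∂w = x = 1
∂L/∂w = 12 × 1 = 12

Claimed value: 13
Incorrect: The correct gradient is 12.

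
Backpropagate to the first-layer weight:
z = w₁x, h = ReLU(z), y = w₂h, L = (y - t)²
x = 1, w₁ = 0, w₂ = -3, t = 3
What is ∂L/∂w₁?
∂L/∂w₁ = 0

Forward pass:
z = w₁x = 0×1 = 0
h = ReLU(0) = 0
y = w₂h = -3×0 = 0

Backward pass:
∂L/∂y = 2(y - t) = 2(0 - 3) = -6
∂y/∂h = w₂ = -3
∂h/∂z = 0 (ReLU derivative)
∂z/∂w₁ = x = 1

∂L/∂w₁ = -6 × -3 × 0 × 1 = 0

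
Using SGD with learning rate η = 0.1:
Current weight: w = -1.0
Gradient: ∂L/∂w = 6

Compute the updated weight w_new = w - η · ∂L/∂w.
w_new = -1.6

w_new = w - η·∂L/∂w = -1.0 - 0.1×(6) = -1.0 - (0.6) = -1.6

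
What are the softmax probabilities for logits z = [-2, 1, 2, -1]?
p = [0.0128, 0.2562, 0.6964, 0.0347]

exp(z) = [0.1353, 2.718, 7.389, 0.3679]
Sum = 10.61
p = [0.0128, 0.2562, 0.6964, 0.0347]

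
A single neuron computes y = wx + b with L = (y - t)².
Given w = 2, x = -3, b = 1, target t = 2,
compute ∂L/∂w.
∂L/∂w = 42

y = wx + b = (2)(-3) + 1 = -5
∂L/∂y = 2(y - t) = 2(-5 - 2) = -14
∂y/∂w = x = -3
∂L/∂w = ∂L/∂y · ∂y/∂w = -14 × -3 = 42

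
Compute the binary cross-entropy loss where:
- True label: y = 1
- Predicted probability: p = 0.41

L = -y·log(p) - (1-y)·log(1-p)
L = 0.8916

L = -1·log(0.41) - 0·log(0.59) = -log(0.41) = 0.8916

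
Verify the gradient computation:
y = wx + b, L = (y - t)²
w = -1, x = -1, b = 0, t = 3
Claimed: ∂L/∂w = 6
Incorrect

y = (-1)(-1) + 0 = 1
∂L/∂y = 2(y - t) = 2(1 - 3) = -4
∂y/∂w = x = -1
∂L/∂w = -4 × -1 = 4

Claimed value: 6
Incorrect: The correct gradient is 4.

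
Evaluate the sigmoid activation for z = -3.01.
0.04698

sigmoid(-3.01) = 1/(1 + e^(3.01)) = 1/(1 + 20.29) = 0.04698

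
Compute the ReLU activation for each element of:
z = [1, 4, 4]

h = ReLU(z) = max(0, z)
h = [1, 4, 4]

ReLU applied element-wise: max(0,1)=1, max(0,4)=4, max(0,4)=4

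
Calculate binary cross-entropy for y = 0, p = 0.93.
L = 2.659

L = -0·log(0.93) - 1·log(0.07) = -log(0.07) = 2.659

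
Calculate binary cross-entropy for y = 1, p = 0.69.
L = 0.3711

L = -1·log(0.69) - 0·log(0.31) = -log(0.69) = 0.3711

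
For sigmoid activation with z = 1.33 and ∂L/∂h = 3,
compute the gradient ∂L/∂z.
∂L/∂z = 0.4962

σ(1.33) = 0.7908
σ'(1.33) = σ(1.33)(1 - σ(1.33)) = 0.7908 × 0.2092 = 0.1654
∂L/∂z = ∂L/∂h · σ'(z) = 3 × 0.1654 = 0.4962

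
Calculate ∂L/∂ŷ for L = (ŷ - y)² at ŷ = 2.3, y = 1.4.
∂L/∂ŷ = 1.8

∂L/∂ŷ = 2(ŷ - y) = 2(2.3 - 1.4) = 2(0.9) = 1.8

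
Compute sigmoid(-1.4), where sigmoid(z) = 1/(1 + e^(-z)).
0.1978

sigmoid(-1.4) = 1/(1 + e^(1.4)) = 1/(1 + 4.055) = 0.1978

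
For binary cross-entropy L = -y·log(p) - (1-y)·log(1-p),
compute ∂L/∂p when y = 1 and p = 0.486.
∂L/∂p = -2.058

∂L/∂p = -y/p + (1-y)/(1-p) = -1/0.486 + 0 = -2.058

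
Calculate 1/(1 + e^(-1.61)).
0.8334

sigmoid(1.61) = 1/(1 + e^(-1.61)) = 1/(1 + 0.1999) = 0.8334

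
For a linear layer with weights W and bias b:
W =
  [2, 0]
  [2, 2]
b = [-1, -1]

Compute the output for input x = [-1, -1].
y = [-3, -5]

Wx = [2×-1 + 0×-1, 2×-1 + 2×-1]
   = [-2, -4]
y = Wx + b = [-2 + -1, -4 + -1] = [-3, -5]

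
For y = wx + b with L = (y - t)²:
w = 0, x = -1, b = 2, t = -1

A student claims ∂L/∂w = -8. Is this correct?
Incorrect

y = (0)(-1) + 2 = 2
∂L/∂y = 2(y - t) = 2(2 - -1) = 6
∂y/∂w = x = -1
∂L/∂w = 6 × -1 = -6

Claimed value: -8
Incorrect: The correct gradient is -6.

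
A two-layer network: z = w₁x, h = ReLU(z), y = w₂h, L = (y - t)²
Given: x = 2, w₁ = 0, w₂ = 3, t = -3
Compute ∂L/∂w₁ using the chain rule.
∂L/∂w₁ = 0

Forward pass:
z = w₁x = 0×2 = 0
h = ReLU(0) = 0
y = w₂h = 3×0 = 0

Backward pass:
∂L/∂y = 2(y - t) = 2(0 - -3) = 6
∂y/∂h = w₂ = 3
∂h/∂z = 0 (ReLU derivative)
∂z/∂w₁ = x = 2

∂L/∂w₁ = 6 × 3 × 0 × 2 = 0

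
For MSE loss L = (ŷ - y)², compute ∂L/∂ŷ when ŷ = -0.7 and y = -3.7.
∂L/∂ŷ = 6.0

∂L/∂ŷ = 2(ŷ - y) = 2(-0.7 - -3.7) = 2(3.0) = 6.0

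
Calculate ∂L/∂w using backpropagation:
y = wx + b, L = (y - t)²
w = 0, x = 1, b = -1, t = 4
∂L/∂w = -10

y = wx + b = (0)(1) + -1 = -1
∂L/∂y = 2(y - t) = 2(-1 - 4) = -10
∂y/∂w = x = 1
∂L/∂w = ∂L/∂y · ∂y/∂w = -10 × 1 = -10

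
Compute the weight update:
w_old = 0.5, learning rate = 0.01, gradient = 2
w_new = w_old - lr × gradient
w_new = 0.48

w_new = w - η·∂L/∂w = 0.5 - 0.01×(2) = 0.5 - (0.02) = 0.48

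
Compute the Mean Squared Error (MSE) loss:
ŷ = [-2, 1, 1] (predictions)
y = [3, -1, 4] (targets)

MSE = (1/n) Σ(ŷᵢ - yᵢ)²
MSE = 12.67

MSE = (1/3)((-2-3)² + (1--1)² + (1-4)²) = (1/3)(25 + 4 + 9) = 12.67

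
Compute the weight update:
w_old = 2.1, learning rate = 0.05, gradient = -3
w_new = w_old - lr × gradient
w_new = 2.25

w_new = w - η·∂L/∂w = 2.1 - 0.05×(-3) = 2.1 - (-0.15) = 2.25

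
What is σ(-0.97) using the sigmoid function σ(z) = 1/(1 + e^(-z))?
0.2749

sigmoid(-0.97) = 1/(1 + e^(0.97)) = 1/(1 + 2.638) = 0.2749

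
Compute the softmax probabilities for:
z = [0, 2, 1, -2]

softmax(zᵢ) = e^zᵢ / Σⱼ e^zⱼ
p = [0.0889, 0.6572, 0.2418, 0.012]

exp(z) = [1, 7.389, 2.718, 0.1353]
Sum = 11.24
p = [0.0889, 0.6572, 0.2418, 0.012]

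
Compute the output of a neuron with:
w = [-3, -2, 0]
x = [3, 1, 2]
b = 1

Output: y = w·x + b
y = -10

y = (-3)(3) + (-2)(1) + (0)(2) + 1 = -10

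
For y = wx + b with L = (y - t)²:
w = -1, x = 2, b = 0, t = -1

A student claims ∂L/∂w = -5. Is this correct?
Incorrect

y = (-1)(2) + 0 = -2
∂L/∂y = 2(y - t) = 2(-2 - -1) = -2
∂y/∂w = x = 2
∂L/∂w = -2 × 2 = -4

Claimed value: -5
Incorrect: The correct gradient is -4.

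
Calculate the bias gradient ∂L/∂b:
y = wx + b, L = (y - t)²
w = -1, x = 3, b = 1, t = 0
∂L/∂b = -4

y = wx + b = (-1)(3) + 1 = -2
∂L/∂y = 2(y - t) = 2(-2 - 0) = -4
∂y/∂b = 1
∂L/∂b = ∂L/∂y · ∂y/∂b = -4 × 1 = -4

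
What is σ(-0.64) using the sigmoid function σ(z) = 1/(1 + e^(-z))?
0.3452

sigmoid(-0.64) = 1/(1 + e^(0.64)) = 1/(1 + 1.896) = 0.3452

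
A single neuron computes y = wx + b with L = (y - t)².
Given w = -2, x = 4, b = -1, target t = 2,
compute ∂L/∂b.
∂L/∂b = -22

y = wx + b = (-2)(4) + -1 = -9
∂L/∂y = 2(y - t) = 2(-9 - 2) = -22
∂y/∂b = 1
∂L/∂b = ∂L/∂y · ∂y/∂b = -22 × 1 = -22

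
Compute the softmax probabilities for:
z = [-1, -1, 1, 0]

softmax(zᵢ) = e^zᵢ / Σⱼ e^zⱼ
p = [0.0826, 0.0826, 0.6103, 0.2245]

exp(z) = [0.3679, 0.3679, 2.718, 1]
Sum = 4.454
p = [0.0826, 0.0826, 0.6103, 0.2245]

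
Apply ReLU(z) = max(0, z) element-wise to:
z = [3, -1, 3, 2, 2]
h = [3, 0, 3, 2, 2]

ReLU applied element-wise: max(0,3)=3, max(0,-1)=0, max(0,3)=3, max(0,2)=2, max(0,2)=2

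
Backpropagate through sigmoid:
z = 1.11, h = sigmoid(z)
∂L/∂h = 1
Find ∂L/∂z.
∂L/∂z = 0.1864

σ(1.11) = 0.7521
σ'(1.11) = σ(1.11)(1 - σ(1.11)) = 0.7521 × 0.2479 = 0.1864
∂L/∂z = ∂L/∂h · σ'(z) = 1 × 0.1864 = 0.1864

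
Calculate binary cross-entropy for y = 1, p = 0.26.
L = 1.347

L = -1·log(0.26) - 0·log(0.74) = -log(0.26) = 1.347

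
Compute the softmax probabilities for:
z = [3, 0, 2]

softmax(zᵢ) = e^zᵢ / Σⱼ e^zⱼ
p = [0.7054, 0.0351, 0.2595]

exp(z) = [20.09, 1, 7.389]
Sum = 28.47
p = [0.7054, 0.0351, 0.2595]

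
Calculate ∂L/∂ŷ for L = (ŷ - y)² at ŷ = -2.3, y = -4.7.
∂L/∂ŷ = 4.8

∂L/∂ŷ = 2(ŷ - y) = 2(-2.3 - -4.7) = 2(2.4) = 4.8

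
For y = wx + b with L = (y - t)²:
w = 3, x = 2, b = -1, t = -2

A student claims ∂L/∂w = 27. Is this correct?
Incorrect

y = (3)(2) + -1 = 5
∂L/∂y = 2(y - t) = 2(5 - -2) = 14
∂y/∂w = x = 2
∂L/∂w = 14 × 2 = 28

Claimed value: 27
Incorrect: The correct gradient is 28.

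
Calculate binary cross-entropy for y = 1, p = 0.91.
L = 0.09431

L = -1·log(0.91) - 0·log(0.09) = -log(0.91) = 0.09431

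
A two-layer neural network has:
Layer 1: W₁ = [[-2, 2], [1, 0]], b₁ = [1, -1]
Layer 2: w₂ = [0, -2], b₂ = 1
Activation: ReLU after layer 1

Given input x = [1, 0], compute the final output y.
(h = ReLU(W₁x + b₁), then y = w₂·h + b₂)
y = 1

Layer 1 pre-activation: z₁ = [-1, 0]
After ReLU: h = [0, 0]
Layer 2 output: y = 0×0 + -2×0 + 1 = 1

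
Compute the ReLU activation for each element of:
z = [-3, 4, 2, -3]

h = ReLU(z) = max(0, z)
h = [0, 4, 2, 0]

ReLU applied element-wise: max(0,-3)=0, max(0,4)=4, max(0,2)=2, max(0,-3)=0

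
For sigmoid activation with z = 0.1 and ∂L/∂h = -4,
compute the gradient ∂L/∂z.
∂L/∂z = -0.9975

σ(0.1) = 0.525
σ'(0.1) = σ(0.1)(1 - σ(0.1)) = 0.525 × 0.475 = 0.2494
∂L/∂z = ∂L/∂h · σ'(z) = -4 × 0.2494 = -0.9975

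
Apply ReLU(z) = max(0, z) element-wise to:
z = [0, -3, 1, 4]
h = [0, 0, 1, 4]

ReLU applied element-wise: max(0,0)=0, max(0,-3)=0, max(0,1)=1, max(0,4)=4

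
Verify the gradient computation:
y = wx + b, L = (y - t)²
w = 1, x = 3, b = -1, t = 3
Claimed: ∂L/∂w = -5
Incorrect

y = (1)(3) + -1 = 2
∂L/∂y = 2(y - t) = 2(2 - 3) = -2
∂y/∂w = x = 3
∂L/∂w = -2 × 3 = -6

Claimed value: -5
Incorrect: The correct gradient is -6.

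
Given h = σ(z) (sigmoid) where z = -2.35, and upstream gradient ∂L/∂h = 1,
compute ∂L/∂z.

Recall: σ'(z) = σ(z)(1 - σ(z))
∂L/∂z = 0.07949

σ(-2.35) = 0.08707
σ'(-2.35) = σ(-2.35)(1 - σ(-2.35)) = 0.08707 × 0.9129 = 0.07949
∂L/∂z = ∂L/∂h · σ'(z) = 1 × 0.07949 = 0.07949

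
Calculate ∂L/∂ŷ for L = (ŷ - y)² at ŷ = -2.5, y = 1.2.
∂L/∂ŷ = -7.4

∂L/∂ŷ = 2(ŷ - y) = 2(-2.5 - 1.2) = 2(-3.7) = -7.4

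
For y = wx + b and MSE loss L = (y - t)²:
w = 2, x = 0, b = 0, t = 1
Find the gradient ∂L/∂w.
∂L/∂w = 0

y = wx + b = (2)(0) + 0 = 0
∂L/∂y = 2(y - t) = 2(0 - 1) = -2
∂y/∂w = x = 0
∂L/∂w = ∂L/∂y · ∂y/∂w = -2 × 0 = 0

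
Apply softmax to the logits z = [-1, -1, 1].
p = [0.1065, 0.1065, 0.787]

exp(z) = [0.3679, 0.3679, 2.718]
Sum = 3.454
p = [0.1065, 0.1065, 0.787]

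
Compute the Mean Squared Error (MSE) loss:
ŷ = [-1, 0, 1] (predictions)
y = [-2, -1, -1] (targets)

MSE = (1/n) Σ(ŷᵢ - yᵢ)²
MSE = 2

MSE = (1/3)((-1--2)² + (0--1)² + (1--1)²) = (1/3)(1 + 1 + 4) = 2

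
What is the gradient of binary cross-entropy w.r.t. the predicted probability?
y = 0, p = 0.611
∂L/∂p = 2.571

∂L/∂p = -y/p + (1-y)/(1-p) = 0 + 1/0.389 = 2.571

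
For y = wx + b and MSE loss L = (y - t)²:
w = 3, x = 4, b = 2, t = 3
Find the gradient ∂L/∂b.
∂L/∂b = 22

y = wx + b = (3)(4) + 2 = 14
∂L/∂y = 2(y - t) = 2(14 - 3) = 22
∂y/∂b = 1
∂L/∂b = ∂L/∂y · ∂y/∂b = 22 × 1 = 22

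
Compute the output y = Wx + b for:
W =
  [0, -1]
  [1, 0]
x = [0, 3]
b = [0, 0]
y = [-3, 0]

Wx = [0×0 + -1×3, 1×0 + 0×3]
   = [-3, 0]
y = Wx + b = [-3 + 0, 0 + 0] = [-3, 0]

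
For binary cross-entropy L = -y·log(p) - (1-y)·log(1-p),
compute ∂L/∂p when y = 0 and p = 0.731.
∂L/∂p = 3.717

∂L/∂p = -y/p + (1-y)/(1-p) = 0 + 1/0.269 = 3.717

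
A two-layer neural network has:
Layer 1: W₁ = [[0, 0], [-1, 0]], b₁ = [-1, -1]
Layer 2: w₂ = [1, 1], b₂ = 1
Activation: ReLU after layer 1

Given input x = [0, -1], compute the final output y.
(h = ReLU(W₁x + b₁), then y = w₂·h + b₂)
y = 1

Layer 1 pre-activation: z₁ = [-1, -1]
After ReLU: h = [0, 0]
Layer 2 output: y = 1×0 + 1×0 + 1 = 1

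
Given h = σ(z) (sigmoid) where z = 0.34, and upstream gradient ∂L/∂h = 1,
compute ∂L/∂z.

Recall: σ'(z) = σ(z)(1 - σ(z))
∂L/∂z = 0.2429

σ(0.34) = 0.5842
σ'(0.34) = σ(0.34)(1 - σ(0.34)) = 0.5842 × 0.4158 = 0.2429
∂L/∂z = ∂L/∂h · σ'(z) = 1 × 0.2429 = 0.2429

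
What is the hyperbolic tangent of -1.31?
-0.8643

tanh(-1.31) = (e^(-1.31) - e^(1.31))/(e^(-1.31) + e^(1.31)) = -0.8643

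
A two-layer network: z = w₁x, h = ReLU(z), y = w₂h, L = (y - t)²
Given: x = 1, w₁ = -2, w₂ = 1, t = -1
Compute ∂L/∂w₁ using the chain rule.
∂L/∂w₁ = 0

Forward pass:
z = w₁x = -2×1 = -2
h = ReLU(-2) = 0
y = w₂h = 1×0 = 0

Backward pass:
∂L/∂y = 2(y - t) = 2(0 - -1) = 2
∂y/∂h = w₂ = 1
∂h/∂z = 0 (ReLU derivative)
∂z/∂w₁ = x = 1

∂L/∂w₁ = 2 × 1 × 0 × 1 = 0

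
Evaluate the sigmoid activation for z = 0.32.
0.5793

sigmoid(0.32) = 1/(1 + e^(-0.32)) = 1/(1 + 0.7261) = 0.5793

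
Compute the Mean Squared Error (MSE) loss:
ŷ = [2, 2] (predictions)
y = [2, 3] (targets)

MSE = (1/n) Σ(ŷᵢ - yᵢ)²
MSE = 0.5

MSE = (1/2)((2-2)² + (2-3)²) = (1/2)(0 + 1) = 0.5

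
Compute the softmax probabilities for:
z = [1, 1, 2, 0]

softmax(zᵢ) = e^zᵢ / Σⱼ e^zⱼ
p = [0.1966, 0.1966, 0.5344, 0.0723]

exp(z) = [2.718, 2.718, 7.389, 1]
Sum = 13.83
p = [0.1966, 0.1966, 0.5344, 0.0723]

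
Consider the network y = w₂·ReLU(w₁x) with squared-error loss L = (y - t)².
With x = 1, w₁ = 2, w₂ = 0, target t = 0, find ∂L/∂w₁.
∂L/∂w₁ = 0

Forward pass:
z = w₁x = 2×1 = 2
h = ReLU(2) = 2
y = w₂h = 0×2 = 0

Backward pass:
∂L/∂y = 2(y - t) = 2(0 - 0) = 0
∂y/∂h = w₂ = 0
∂h/∂z = 1 (ReLU derivative)
∂z/∂w₁ = x = 1

∂L/∂w₁ = 0 × 0 × 1 × 1 = 0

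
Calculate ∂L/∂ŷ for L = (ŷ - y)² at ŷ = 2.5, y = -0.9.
∂L/∂ŷ = 6.8

∂L/∂ŷ = 2(ŷ - y) = 2(2.5 - -0.9) = 2(3.4) = 6.8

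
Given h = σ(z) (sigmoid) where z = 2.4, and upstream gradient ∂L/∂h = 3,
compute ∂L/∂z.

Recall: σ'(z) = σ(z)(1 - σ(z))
∂L/∂z = 0.2288

σ(2.4) = 0.9168
σ'(2.4) = σ(2.4)(1 - σ(2.4)) = 0.9168 × 0.08317 = 0.07625
∂L/∂z = ∂L/∂h · σ'(z) = 3 × 0.07625 = 0.2288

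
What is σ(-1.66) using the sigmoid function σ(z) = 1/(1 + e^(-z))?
0.1598

sigmoid(-1.66) = 1/(1 + e^(1.66)) = 1/(1 + 5.259) = 0.1598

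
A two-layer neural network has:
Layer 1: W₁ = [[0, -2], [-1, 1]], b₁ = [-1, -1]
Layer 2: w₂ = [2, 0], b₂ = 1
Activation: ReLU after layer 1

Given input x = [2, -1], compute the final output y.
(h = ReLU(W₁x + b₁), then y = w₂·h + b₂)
y = 3

Layer 1 pre-activation: z₁ = [1, -4]
After ReLU: h = [1, 0]
Layer 2 output: y = 2×1 + 0×0 + 1 = 3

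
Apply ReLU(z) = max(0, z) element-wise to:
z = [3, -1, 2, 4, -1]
h = [3, 0, 2, 4, 0]

ReLU applied element-wise: max(0,3)=3, max(0,-1)=0, max(0,2)=2, max(0,4)=4, max(0,-1)=0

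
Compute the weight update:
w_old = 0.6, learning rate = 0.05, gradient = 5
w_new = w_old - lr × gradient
w_new = 0.35

w_new = w - η·∂L/∂w = 0.6 - 0.05×(5) = 0.6 - (0.25) = 0.35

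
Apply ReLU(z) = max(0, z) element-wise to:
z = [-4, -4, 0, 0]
h = [0, 0, 0, 0]

ReLU applied element-wise: max(0,-4)=0, max(0,-4)=0, max(0,0)=0, max(0,0)=0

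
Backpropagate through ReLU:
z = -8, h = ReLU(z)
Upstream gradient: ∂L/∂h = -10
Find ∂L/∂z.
∂L/∂z = 0

h = ReLU(-8) = 0
Since z < 0: ∂h/∂z = 0
∂L/∂z = ∂L/∂h · ∂h/∂z = -10 × 0 = 0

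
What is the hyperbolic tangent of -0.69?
-0.598

tanh(-0.69) = (e^(-0.69) - e^(0.69))/(e^(-0.69) + e^(0.69)) = -0.598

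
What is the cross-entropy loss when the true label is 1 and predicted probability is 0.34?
L = 1.079

L = -1·log(0.34) - 0·log(0.66) = -log(0.34) = 1.079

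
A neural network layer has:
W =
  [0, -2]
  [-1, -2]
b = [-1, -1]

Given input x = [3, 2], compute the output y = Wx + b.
y = [-5, -8]

Wx = [0×3 + -2×2, -1×3 + -2×2]
   = [-4, -7]
y = Wx + b = [-4 + -1, -7 + -1] = [-5, -8]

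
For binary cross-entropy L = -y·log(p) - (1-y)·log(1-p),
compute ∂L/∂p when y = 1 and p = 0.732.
∂L/∂p = -1.366

∂L/∂p = -y/p + (1-y)/(1-p) = -1/0.732 + 0 = -1.366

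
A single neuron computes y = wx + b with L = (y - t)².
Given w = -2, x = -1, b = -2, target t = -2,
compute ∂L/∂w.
∂L/∂w = -4

y = wx + b = (-2)(-1) + -2 = 0
∂L/∂y = 2(y - t) = 2(0 - -2) = 4
∂y/∂w = x = -1
∂L/∂w = ∂L/∂y · ∂y/∂w = 4 × -1 = -4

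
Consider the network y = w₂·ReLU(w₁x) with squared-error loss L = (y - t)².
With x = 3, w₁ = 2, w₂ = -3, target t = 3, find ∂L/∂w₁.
∂L/∂w₁ = 378

Forward pass:
z = w₁x = 2×3 = 6
h = ReLU(6) = 6
y = w₂h = -3×6 = -18

Backward pass:
∂L/∂y = 2(y - t) = 2(-18 - 3) = -42
∂y/∂h = w₂ = -3
∂h/∂z = 1 (ReLU derivative)
∂z/∂w₁ = x = 3

∂L/∂w₁ = -42 × -3 × 1 × 3 = 378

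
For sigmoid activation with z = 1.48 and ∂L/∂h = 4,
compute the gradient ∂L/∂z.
∂L/∂z = 0.6042

σ(1.48) = 0.8146
σ'(1.48) = σ(1.48)(1 - σ(1.48)) = 0.8146 × 0.1854 = 0.151
∂L/∂z = ∂L/∂h · σ'(z) = 4 × 0.151 = 0.6042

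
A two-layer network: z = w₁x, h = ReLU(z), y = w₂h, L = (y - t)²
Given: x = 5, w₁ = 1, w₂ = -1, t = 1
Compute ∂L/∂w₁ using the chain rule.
∂L/∂w₁ = 60

Forward pass:
z = w₁x = 1×5 = 5
h = ReLU(5) = 5
y = w₂h = -1×5 = -5

Backward pass:
∂L/∂y = 2(y - t) = 2(-5 - 1) = -12
∂y/∂h = w₂ = -1
∂h/∂z = 1 (ReLU derivative)
∂z/∂w₁ = x = 5

∂L/∂w₁ = -12 × -1 × 1 × 5 = 60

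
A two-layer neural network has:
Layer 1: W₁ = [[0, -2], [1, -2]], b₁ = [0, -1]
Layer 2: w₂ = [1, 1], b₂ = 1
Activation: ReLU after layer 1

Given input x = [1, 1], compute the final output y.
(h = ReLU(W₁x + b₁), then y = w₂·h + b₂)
y = 1

Layer 1 pre-activation: z₁ = [-2, -2]
After ReLU: h = [0, 0]
Layer 2 output: y = 1×0 + 1×0 + 1 = 1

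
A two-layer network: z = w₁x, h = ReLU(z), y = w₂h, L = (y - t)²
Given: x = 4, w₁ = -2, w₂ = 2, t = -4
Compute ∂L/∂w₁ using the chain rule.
∂L/∂w₁ = 0

Forward pass:
z = w₁x = -2×4 = -8
h = ReLU(-8) = 0
y = w₂h = 2×0 = 0

Backward pass:
∂L/∂y = 2(y - t) = 2(0 - -4) = 8
∂y/∂h = w₂ = 2
∂h/∂z = 0 (ReLU derivative)
∂z/∂w₁ = x = 4

∂L/∂w₁ = 8 × 2 × 0 × 4 = 0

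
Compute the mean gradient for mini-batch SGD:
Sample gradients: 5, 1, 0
Average gradient = 2

Average = (1/3)(5 + 1 + 0) = 6/3 = 2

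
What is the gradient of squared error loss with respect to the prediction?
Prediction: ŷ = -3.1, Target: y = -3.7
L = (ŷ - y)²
∂L/∂ŷ = 1.2

∂L/∂ŷ = 2(ŷ - y) = 2(-3.1 - -3.7) = 2(0.6) = 1.2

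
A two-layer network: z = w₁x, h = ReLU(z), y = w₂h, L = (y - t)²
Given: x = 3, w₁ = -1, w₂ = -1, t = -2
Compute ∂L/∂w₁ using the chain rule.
∂L/∂w₁ = 0

Forward pass:
z = w₁x = -1×3 = -3
h = ReLU(-3) = 0
y = w₂h = -1×0 = 0

Backward pass:
∂L/∂y = 2(y - t) = 2(0 - -2) = 4
∂y/∂h = w₂ = -1
∂h/∂z = 0 (ReLU derivative)
∂z/∂w₁ = x = 3

∂L/∂w₁ = 4 × -1 × 0 × 3 = 0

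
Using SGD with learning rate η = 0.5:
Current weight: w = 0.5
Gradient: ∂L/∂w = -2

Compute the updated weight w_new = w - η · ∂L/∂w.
w_new = 1.5

w_new = w - η·∂L/∂w = 0.5 - 0.5×(-2) = 0.5 - (-1) = 1.5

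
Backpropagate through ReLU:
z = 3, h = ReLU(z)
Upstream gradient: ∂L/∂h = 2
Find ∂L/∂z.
∂L/∂z = 2

h = ReLU(3) = 3
Since z > 0: ∂h/∂z = 1
∂L/∂z = ∂L/∂h · ∂h/∂z = 2 × 1 = 2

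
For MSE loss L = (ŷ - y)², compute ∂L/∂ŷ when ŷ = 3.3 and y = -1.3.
∂L/∂ŷ = 9.2

∂L/∂ŷ = 2(ŷ - y) = 2(3.3 - -1.3) = 2(4.6) = 9.2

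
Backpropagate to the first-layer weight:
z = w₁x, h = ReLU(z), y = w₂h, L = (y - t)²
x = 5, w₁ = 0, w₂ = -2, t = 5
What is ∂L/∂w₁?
∂L/∂w₁ = 0

Forward pass:
z = w₁x = 0×5 = 0
h = ReLU(0) = 0
y = w₂h = -2×0 = 0

Backward pass:
∂L/∂y = 2(y - t) = 2(0 - 5) = -10
∂y/∂h = w₂ = -2
∂h/∂z = 0 (ReLU derivative)
∂z/∂w₁ = x = 5

∂L/∂w₁ = -10 × -2 × 0 × 5 = 0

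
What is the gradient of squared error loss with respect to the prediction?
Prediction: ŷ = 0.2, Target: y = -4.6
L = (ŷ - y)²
∂L/∂ŷ = 9.6

∂L/∂ŷ = 2(ŷ - y) = 2(0.2 - -4.6) = 2(4.8) = 9.6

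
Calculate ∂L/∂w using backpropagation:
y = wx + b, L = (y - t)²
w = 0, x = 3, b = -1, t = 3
∂L/∂w = -24

y = wx + b = (0)(3) + -1 = -1
∂L/∂y = 2(y - t) = 2(-1 - 3) = -8
∂y/∂w = x = 3
∂L/∂w = ∂L/∂y · ∂y/∂w = -8 × 3 = -24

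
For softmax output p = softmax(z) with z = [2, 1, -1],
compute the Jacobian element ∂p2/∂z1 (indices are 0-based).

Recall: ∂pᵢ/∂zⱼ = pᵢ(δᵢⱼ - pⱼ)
∂p2/∂z1 = -0.009113

p = softmax(z) = [0.7054, 0.2595, 0.03512]
p2 = 0.03512, p1 = 0.2595

∂p2/∂z1 = -p2 × p1 = -0.03512 × 0.2595 = -0.009113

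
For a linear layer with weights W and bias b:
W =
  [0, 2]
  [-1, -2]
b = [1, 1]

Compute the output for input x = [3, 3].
y = [7, -8]

Wx = [0×3 + 2×3, -1×3 + -2×3]
   = [6, -9]
y = Wx + b = [6 + 1, -9 + 1] = [7, -8]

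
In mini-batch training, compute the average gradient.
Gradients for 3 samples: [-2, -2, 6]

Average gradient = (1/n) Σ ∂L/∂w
Average gradient = 0.6667

Average = (1/3)(-2 + -2 + 6) = 2/3 = 0.6667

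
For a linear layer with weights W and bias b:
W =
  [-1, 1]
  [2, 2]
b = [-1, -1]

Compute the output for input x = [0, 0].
y = [-1, -1]

Wx = [-1×0 + 1×0, 2×0 + 2×0]
   = [0, 0]
y = Wx + b = [0 + -1, 0 + -1] = [-1, -1]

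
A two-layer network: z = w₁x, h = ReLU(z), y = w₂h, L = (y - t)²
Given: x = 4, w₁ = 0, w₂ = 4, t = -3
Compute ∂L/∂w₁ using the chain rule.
∂L/∂w₁ = 0

Forward pass:
z = w₁x = 0×4 = 0
h = ReLU(0) = 0
y = w₂h = 4×0 = 0

Backward pass:
∂L/∂y = 2(y - t) = 2(0 - -3) = 6
∂y/∂h = w₂ = 4
∂h/∂z = 0 (ReLU derivative)
∂z/∂w₁ = x = 4

∂L/∂w₁ = 6 × 4 × 0 × 4 = 0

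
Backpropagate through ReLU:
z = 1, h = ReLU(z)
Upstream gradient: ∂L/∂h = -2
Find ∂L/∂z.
∂L/∂z = -2

h = ReLU(1) = 1
Since z > 0: ∂h/∂z = 1
∂L/∂z = ∂L/∂h · ∂h/∂z = -2 × 1 = -2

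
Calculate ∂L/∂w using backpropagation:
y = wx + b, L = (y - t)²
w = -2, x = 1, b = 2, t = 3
∂L/∂w = -6

y = wx + b = (-2)(1) + 2 = 0
∂L/∂y = 2(y - t) = 2(0 - 3) = -6
∂y/∂w = x = 1
∂L/∂w = ∂L/∂y · ∂y/∂w = -6 × 1 = -6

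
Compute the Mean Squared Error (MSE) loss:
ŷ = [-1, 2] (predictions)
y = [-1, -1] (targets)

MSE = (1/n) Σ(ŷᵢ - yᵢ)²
MSE = 4.5

MSE = (1/2)((-1--1)² + (2--1)²) = (1/2)(0 + 9) = 4.5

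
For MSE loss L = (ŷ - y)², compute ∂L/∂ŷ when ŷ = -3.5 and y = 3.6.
∂L/∂ŷ = -14.2

∂L/∂ŷ = 2(ŷ - y) = 2(-3.5 - 3.6) = 2(-7.1) = -14.2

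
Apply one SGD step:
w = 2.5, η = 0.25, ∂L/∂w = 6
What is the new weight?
w_new = 1

w_new = w - η·∂L/∂w = 2.5 - 0.25×(6) = 2.5 - (1.5) = 1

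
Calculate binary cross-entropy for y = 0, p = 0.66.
L = 1.079

L = -0·log(0.66) - 1·log(0.34) = -log(0.34) = 1.079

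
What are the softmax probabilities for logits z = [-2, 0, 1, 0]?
p = [0.0279, 0.206, 0.5601, 0.206]

exp(z) = [0.1353, 1, 2.718, 1]
Sum = 4.854
p = [0.0279, 0.206, 0.5601, 0.206]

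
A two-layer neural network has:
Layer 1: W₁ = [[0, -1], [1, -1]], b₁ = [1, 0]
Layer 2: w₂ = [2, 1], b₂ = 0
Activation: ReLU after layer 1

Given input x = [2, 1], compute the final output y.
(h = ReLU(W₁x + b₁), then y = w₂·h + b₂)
y = 1

Layer 1 pre-activation: z₁ = [0, 1]
After ReLU: h = [0, 1]
Layer 2 output: y = 2×0 + 1×1 + 0 = 1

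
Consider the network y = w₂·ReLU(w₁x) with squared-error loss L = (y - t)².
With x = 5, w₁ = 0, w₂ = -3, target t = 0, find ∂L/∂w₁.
∂L/∂w₁ = 0

Forward pass:
z = w₁x = 0×5 = 0
h = ReLU(0) = 0
y = w₂h = -3×0 = 0

Backward pass:
∂L/∂y = 2(y - t) = 2(0 - 0) = 0
∂y/∂h = w₂ = -3
∂h/∂z = 0 (ReLU derivative)
∂z/∂w₁ = x = 5

∂L/∂w₁ = 0 × -3 × 0 × 5 = 0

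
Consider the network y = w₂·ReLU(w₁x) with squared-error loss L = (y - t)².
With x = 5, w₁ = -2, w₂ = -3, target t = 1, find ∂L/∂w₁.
∂L/∂w₁ = 0

Forward pass:
z = w₁x = -2×5 = -10
h = ReLU(-10) = 0
y = w₂h = -3×0 = 0

Backward pass:
∂L/∂y = 2(y - t) = 2(0 - 1) = -2
∂y/∂h = w₂ = -3
∂h/∂z = 0 (ReLU derivative)
∂z/∂w₁ = x = 5

∂L/∂w₁ = -2 × -3 × 0 × 5 = 0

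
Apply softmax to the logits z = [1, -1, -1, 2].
p = [0.2507, 0.0339, 0.0339, 0.6815]

exp(z) = [2.718, 0.3679, 0.3679, 7.389]
Sum = 10.84
p = [0.2507, 0.0339, 0.0339, 0.6815]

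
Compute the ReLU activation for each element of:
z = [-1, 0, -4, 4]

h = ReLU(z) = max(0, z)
h = [0, 0, 0, 4]

ReLU applied element-wise: max(0,-1)=0, max(0,0)=0, max(0,-4)=0, max(0,4)=4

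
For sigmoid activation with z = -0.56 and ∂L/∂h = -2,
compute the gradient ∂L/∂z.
∂L/∂z = -0.4628

σ(-0.56) = 0.3635
σ'(-0.56) = σ(-0.56)(1 - σ(-0.56)) = 0.3635 × 0.6365 = 0.2314
∂L/∂z = ∂L/∂h · σ'(z) = -2 × 0.2314 = -0.4628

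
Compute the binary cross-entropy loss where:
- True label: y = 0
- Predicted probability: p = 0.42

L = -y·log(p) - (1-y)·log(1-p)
L = 0.5447

L = -0·log(0.42) - 1·log(0.58) = -log(0.58) = 0.5447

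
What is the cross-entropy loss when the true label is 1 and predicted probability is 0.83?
L = 0.1863

L = -1·log(0.83) - 0·log(0.17) = -log(0.83) = 0.1863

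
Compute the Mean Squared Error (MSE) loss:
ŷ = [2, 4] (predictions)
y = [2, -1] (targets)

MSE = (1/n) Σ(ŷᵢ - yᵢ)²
MSE = 12.5

MSE = (1/2)((2-2)² + (4--1)²) = (1/2)(0 + 25) = 12.5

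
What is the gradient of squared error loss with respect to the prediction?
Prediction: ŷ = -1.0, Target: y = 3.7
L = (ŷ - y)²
∂L/∂ŷ = -9.4

∂L/∂ŷ = 2(ŷ - y) = 2(-1.0 - 3.7) = 2(-4.7) = -9.4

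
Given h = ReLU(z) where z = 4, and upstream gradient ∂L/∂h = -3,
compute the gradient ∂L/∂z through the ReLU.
∂L/∂z = -3

h = ReLU(4) = 4
Since z > 0: ∂h/∂z = 1
∂L/∂z = ∂L/∂h · ∂h/∂z = -3 × 1 = -3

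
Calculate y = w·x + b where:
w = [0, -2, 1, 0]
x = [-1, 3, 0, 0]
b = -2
y = -8

y = (0)(-1) + (-2)(3) + (1)(0) + (0)(0) + -2 = -8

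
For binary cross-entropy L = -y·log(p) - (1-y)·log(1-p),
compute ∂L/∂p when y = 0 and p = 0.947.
∂L/∂p = 18.87

∂L/∂p = -y/p + (1-y)/(1-p) = 0 + 1/0.053 = 18.87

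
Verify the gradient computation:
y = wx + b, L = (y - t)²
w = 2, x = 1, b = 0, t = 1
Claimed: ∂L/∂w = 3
Incorrect

y = (2)(1) + 0 = 2
∂L/∂y = 2(y - t) = 2(2 - 1) = 2
∂y/∂w = x = 1
∂L/∂w = 2 × 1 = 2

Claimed value: 3
Incorrect: The correct gradient is 2.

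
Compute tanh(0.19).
0.1877

tanh(0.19) = (e^(0.19) - e^(-0.19))/(e^(0.19) + e^(-0.19)) = 0.1877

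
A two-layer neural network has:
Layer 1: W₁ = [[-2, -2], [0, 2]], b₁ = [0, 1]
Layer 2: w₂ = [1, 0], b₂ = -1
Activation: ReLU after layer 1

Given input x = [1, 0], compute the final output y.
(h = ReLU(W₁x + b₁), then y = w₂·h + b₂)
y = -1

Layer 1 pre-activation: z₁ = [-2, 1]
After ReLU: h = [0, 1]
Layer 2 output: y = 1×0 + 0×1 + -1 = -1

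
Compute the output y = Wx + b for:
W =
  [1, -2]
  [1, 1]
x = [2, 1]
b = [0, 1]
y = [0, 4]

Wx = [1×2 + -2×1, 1×2 + 1×1]
   = [0, 3]
y = Wx + b = [0 + 0, 3 + 1] = [0, 4]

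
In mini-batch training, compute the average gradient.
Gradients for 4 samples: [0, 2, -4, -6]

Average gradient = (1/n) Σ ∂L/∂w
Average gradient = -2

Average = (1/4)(0 + 2 + -4 + -6) = -8/4 = -2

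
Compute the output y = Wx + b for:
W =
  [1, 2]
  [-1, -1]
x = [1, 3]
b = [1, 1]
y = [8, -3]

Wx = [1×1 + 2×3, -1×1 + -1×3]
   = [7, -4]
y = Wx + b = [7 + 1, -4 + 1] = [8, -3]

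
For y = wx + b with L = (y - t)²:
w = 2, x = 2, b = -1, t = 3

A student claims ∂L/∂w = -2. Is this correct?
Incorrect

y = (2)(2) + -1 = 3
∂L/∂y = 2(y - t) = 2(3 - 3) = 0
∂y/∂w = x = 2
∂L/∂w = 0 × 2 = 0

Claimed value: -2
Incorrect: The correct gradient is 0.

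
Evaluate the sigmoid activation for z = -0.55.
0.3659

sigmoid(-0.55) = 1/(1 + e^(0.55)) = 1/(1 + 1.733) = 0.3659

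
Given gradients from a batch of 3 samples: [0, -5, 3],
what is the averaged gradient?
Average gradient = -0.6667

Average = (1/3)(0 + -5 + 3) = -2/3 = -0.6667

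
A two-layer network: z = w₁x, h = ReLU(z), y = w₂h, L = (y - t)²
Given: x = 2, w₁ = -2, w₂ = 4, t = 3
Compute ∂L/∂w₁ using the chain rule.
∂L/∂w₁ = 0

Forward pass:
z = w₁x = -2×2 = -4
h = ReLU(-4) = 0
y = w₂h = 4×0 = 0

Backward pass:
∂L/∂y = 2(y - t) = 2(0 - 3) = -6
∂y/∂h = w₂ = 4
∂h/∂z = 0 (ReLU derivative)
∂z/∂w₁ = x = 2

∂L/∂w₁ = -6 × 4 × 0 × 2 = 0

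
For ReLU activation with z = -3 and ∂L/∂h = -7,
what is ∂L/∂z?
∂L/∂z = 0

h = ReLU(-3) = 0
Since z < 0: ∂h/∂z = 0
∂L/∂z = ∂L/∂h · ∂h/∂z = -7 × 0 = 0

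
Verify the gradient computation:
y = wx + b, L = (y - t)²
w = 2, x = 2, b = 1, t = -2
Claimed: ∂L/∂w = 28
Correct

y = (2)(2) + 1 = 5
∂L/∂y = 2(y - t) = 2(5 - -2) = 14
∂y/∂w = x = 2
∂L/∂w = 14 × 2 = 28

Claimed value: 28
Correct: The correct gradient is 28.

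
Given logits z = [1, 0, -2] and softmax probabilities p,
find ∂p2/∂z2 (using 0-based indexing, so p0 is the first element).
∂p2/∂z2 = 0.03389

p = softmax(z) = [0.7054, 0.2595, 0.03512]
p2 = 0.03512

∂p2/∂z2 = p2(1 - p2) = 0.03512 × (1 - 0.03512) = 0.03389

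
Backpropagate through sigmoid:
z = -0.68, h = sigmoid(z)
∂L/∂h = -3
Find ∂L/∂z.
∂L/∂z = -0.6696

σ(-0.68) = 0.3363
σ'(-0.68) = σ(-0.68)(1 - σ(-0.68)) = 0.3363 × 0.6637 = 0.2232
∂L/∂z = ∂L/∂h · σ'(z) = -3 × 0.2232 = -0.6696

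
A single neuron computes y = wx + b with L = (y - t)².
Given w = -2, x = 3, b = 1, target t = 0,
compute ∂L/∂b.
∂L/∂b = -10

y = wx + b = (-2)(3) + 1 = -5
∂L/∂y = 2(y - t) = 2(-5 - 0) = -10
∂y/∂b = 1
∂L/∂b = ∂L/∂y · ∂y/∂b = -10 × 1 = -10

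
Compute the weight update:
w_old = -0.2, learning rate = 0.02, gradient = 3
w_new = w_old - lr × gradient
w_new = -0.26

w_new = w - η·∂L/∂w = -0.2 - 0.02×(3) = -0.2 - (0.06) = -0.26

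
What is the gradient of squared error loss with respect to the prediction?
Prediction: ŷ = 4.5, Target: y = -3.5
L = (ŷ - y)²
∂L/∂ŷ = 16.0

∂L/∂ŷ = 2(ŷ - y) = 2(4.5 - -3.5) = 2(8.0) = 16.0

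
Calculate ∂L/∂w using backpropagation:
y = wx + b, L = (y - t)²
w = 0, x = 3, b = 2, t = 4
∂L/∂w = -12

y = wx + b = (0)(3) + 2 = 2
∂L/∂y = 2(y - t) = 2(2 - 4) = -4
∂y/∂w = x = 3
∂L/∂w = ∂L/∂y · ∂y/∂w = -4 × 3 = -12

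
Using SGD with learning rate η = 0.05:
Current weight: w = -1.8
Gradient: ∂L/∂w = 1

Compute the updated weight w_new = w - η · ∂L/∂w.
w_new = -1.85

w_new = w - η·∂L/∂w = -1.8 - 0.05×(1) = -1.8 - (0.05) = -1.85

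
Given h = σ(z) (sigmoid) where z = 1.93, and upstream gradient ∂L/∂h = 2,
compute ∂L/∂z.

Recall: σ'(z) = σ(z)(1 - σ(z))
∂L/∂z = 0.2214

σ(1.93) = 0.8732
σ'(1.93) = σ(1.93)(1 - σ(1.93)) = 0.8732 × 0.1268 = 0.1107
∂L/∂z = ∂L/∂h · σ'(z) = 2 × 0.1107 = 0.2214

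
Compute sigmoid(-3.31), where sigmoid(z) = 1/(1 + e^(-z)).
0.03523

sigmoid(-3.31) = 1/(1 + e^(3.31)) = 1/(1 + 27.39) = 0.03523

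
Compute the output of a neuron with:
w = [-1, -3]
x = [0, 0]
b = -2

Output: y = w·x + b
y = -2

y = (-1)(0) + (-3)(0) + -2 = -2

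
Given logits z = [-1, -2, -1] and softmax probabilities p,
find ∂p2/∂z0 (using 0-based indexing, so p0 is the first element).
∂p2/∂z0 = -0.1784

p = softmax(z) = [0.4223, 0.1554, 0.4223]
p2 = 0.4223, p0 = 0.4223

∂p2/∂z0 = -p2 × p0 = -0.4223 × 0.4223 = -0.1784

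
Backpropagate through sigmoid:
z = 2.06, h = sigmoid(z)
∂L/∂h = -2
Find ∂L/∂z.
∂L/∂z = -0.2005

σ(2.06) = 0.887
σ'(2.06) = σ(2.06)(1 - σ(2.06)) = 0.887 × 0.113 = 0.1003
∂L/∂z = ∂L/∂h · σ'(z) = -2 × 0.1003 = -0.2005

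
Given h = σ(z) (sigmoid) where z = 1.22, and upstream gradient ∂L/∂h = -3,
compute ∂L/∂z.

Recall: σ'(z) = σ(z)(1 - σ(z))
∂L/∂z = -0.5279

σ(1.22) = 0.7721
σ'(1.22) = σ(1.22)(1 - σ(1.22)) = 0.7721 × 0.2279 = 0.176
∂L/∂z = ∂L/∂h · σ'(z) = -3 × 0.176 = -0.5279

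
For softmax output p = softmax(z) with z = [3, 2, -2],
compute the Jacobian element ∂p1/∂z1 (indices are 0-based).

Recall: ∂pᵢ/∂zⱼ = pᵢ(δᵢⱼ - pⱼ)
∂p1/∂z1 = 0.196

p = softmax(z) = [0.7275, 0.2676, 0.004902]
p1 = 0.2676

∂p1/∂z1 = p1(1 - p1) = 0.2676 × (1 - 0.2676) = 0.196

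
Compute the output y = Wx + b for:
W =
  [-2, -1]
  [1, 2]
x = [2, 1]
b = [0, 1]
y = [-5, 5]

Wx = [-2×2 + -1×1, 1×2 + 2×1]
   = [-5, 4]
y = Wx + b = [-5 + 0, 4 + 1] = [-5, 5]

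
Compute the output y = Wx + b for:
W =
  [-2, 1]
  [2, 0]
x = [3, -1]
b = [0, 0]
y = [-7, 6]

Wx = [-2×3 + 1×-1, 2×3 + 0×-1]
   = [-7, 6]
y = Wx + b = [-7 + 0, 6 + 0] = [-7, 6]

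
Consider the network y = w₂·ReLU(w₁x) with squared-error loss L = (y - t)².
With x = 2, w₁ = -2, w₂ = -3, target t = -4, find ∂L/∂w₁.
∂L/∂w₁ = 0

Forward pass:
z = w₁x = -2×2 = -4
h = ReLU(-4) = 0
y = w₂h = -3×0 = 0

Backward pass:
∂L/∂y = 2(y - t) = 2(0 - -4) = 8
∂y/∂h = w₂ = -3
∂h/∂z = 0 (ReLU derivative)
∂z/∂w₁ = x = 2

∂L/∂w₁ = 8 × -3 × 0 × 2 = 0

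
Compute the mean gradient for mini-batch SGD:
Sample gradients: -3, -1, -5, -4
Average gradient = -3.25

Average = (1/4)(-3 + -1 + -5 + -4) = -13/4 = -3.25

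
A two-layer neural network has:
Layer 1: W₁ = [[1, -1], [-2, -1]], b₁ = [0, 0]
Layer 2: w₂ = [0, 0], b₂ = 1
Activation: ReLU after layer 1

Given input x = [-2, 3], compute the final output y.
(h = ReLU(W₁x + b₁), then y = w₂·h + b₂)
y = 1

Layer 1 pre-activation: z₁ = [-5, 1]
After ReLU: h = [0, 1]
Layer 2 output: y = 0×0 + 0×1 + 1 = 1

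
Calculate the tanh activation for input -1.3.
-0.8617

tanh(-1.3) = (e^(-1.3) - e^(1.3))/(e^(-1.3) + e^(1.3)) = -0.8617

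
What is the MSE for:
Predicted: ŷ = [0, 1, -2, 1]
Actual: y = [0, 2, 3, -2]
MSE = 8.75

MSE = (1/4)((0-0)² + (1-2)² + (-2-3)² + (1--2)²) = (1/4)(0 + 1 + 25 + 9) = 8.75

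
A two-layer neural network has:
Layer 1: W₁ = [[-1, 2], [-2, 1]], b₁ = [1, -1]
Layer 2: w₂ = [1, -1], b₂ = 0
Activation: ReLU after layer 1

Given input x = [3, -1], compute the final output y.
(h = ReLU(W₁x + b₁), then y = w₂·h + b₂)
y = 0

Layer 1 pre-activation: z₁ = [-4, -8]
After ReLU: h = [0, 0]
Layer 2 output: y = 1×0 + -1×0 + 0 = 0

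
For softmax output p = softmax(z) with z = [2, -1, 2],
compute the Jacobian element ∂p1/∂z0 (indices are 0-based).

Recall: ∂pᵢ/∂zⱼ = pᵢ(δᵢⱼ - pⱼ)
∂p1/∂z0 = -0.01185

p = softmax(z) = [0.4879, 0.02429, 0.4879]
p1 = 0.02429, p0 = 0.4879

∂p1/∂z0 = -p1 × p0 = -0.02429 × 0.4879 = -0.01185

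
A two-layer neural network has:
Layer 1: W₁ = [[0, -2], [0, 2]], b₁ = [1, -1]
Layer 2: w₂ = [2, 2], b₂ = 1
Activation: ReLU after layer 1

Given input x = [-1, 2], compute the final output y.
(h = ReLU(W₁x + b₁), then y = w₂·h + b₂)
y = 7

Layer 1 pre-activation: z₁ = [-3, 3]
After ReLU: h = [0, 3]
Layer 2 output: y = 2×0 + 2×3 + 1 = 7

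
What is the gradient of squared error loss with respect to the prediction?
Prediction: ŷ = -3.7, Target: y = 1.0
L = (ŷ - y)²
∂L/∂ŷ = -9.4

∂L/∂ŷ = 2(ŷ - y) = 2(-3.7 - 1.0) = 2(-4.7) = -9.4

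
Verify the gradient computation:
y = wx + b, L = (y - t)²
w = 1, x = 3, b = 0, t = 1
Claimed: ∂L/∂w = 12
Correct

y = (1)(3) + 0 = 3
∂L/∂y = 2(y - t) = 2(3 - 1) = 4
∂y/∂w = x = 3
∂L/∂w = 4 × 3 = 12

Claimed value: 12
Correct: The correct gradient is 12.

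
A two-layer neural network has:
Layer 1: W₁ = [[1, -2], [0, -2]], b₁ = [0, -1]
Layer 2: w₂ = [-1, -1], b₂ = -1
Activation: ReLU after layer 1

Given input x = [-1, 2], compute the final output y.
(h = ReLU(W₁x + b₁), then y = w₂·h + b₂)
y = -1

Layer 1 pre-activation: z₁ = [-5, -5]
After ReLU: h = [0, 0]
Layer 2 output: y = -1×0 + -1×0 + -1 = -1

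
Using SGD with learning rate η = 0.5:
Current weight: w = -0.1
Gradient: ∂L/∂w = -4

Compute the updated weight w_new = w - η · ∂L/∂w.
w_new = 1.9

w_new = w - η·∂L/∂w = -0.1 - 0.5×(-4) = -0.1 - (-2) = 1.9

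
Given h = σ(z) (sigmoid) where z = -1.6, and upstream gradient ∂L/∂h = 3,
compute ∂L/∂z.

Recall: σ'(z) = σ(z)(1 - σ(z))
∂L/∂z = 0.4193

σ(-1.6) = 0.168
σ'(-1.6) = σ(-1.6)(1 - σ(-1.6)) = 0.168 × 0.832 = 0.1398
∂L/∂z = ∂L/∂h · σ'(z) = 3 × 0.1398 = 0.4193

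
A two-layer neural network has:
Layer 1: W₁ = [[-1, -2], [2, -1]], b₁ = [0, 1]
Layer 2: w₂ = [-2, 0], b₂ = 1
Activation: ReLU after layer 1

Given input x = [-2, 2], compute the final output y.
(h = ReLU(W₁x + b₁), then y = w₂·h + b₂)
y = 1

Layer 1 pre-activation: z₁ = [-2, -5]
After ReLU: h = [0, 0]
Layer 2 output: y = -2×0 + 0×0 + 1 = 1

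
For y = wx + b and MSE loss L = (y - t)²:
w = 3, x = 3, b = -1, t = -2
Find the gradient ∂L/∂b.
∂L/∂b = 20

y = wx + b = (3)(3) + -1 = 8
∂L/∂y = 2(y - t) = 2(8 - -2) = 20
∂y/∂b = 1
∂L/∂b = ∂L/∂y · ∂y/∂b = 20 × 1 = 20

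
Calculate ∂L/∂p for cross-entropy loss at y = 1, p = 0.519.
∂L/∂p = -1.927

∂L/∂p = -y/p + (1-y)/(1-p) = -1/0.519 + 0 = -1.927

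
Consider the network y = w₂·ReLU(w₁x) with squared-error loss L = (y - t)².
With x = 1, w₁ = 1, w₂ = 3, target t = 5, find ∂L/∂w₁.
∂L/∂w₁ = -12

Forward pass:
z = w₁x = 1×1 = 1
h = ReLU(1) = 1
y = w₂h = 3×1 = 3

Backward pass:
∂L/∂y = 2(y - t) = 2(3 - 5) = -4
∂y/∂h = w₂ = 3
∂h/∂z = 1 (ReLU derivative)
∂z/∂w₁ = x = 1

∂L/∂w₁ = -4 × 3 × 1 × 1 = -12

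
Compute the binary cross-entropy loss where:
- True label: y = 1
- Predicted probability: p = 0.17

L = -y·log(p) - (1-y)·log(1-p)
L = 1.772

L = -1·log(0.17) - 0·log(0.83) = -log(0.17) = 1.772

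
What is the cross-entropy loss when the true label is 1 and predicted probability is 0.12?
L = 2.12

L = -1·log(0.12) - 0·log(0.88) = -log(0.12) = 2.12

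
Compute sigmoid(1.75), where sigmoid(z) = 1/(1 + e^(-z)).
0.852

sigmoid(1.75) = 1/(1 + e^(-1.75)) = 1/(1 + 0.1738) = 0.852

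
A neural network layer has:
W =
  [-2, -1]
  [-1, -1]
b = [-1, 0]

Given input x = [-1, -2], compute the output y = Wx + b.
y = [3, 3]

Wx = [-2×-1 + -1×-2, -1×-1 + -1×-2]
   = [4, 3]
y = Wx + b = [4 + -1, 3 + 0] = [3, 3]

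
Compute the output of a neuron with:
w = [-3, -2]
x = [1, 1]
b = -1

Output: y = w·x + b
y = -6

y = (-3)(1) + (-2)(1) + -1 = -6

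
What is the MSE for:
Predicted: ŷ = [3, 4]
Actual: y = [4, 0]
MSE = 8.5

MSE = (1/2)((3-4)² + (4-0)²) = (1/2)(1 + 16) = 8.5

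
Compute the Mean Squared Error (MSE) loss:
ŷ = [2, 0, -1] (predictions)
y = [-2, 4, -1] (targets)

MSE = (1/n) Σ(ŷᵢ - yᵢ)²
MSE = 10.67

MSE = (1/3)((2--2)² + (0-4)² + (-1--1)²) = (1/3)(16 + 16 + 0) = 10.67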